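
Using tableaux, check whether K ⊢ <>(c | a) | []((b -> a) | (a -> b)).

Valid in K

Tableau for the negation ~(<>(c | a) | []((b -> a) | (a -> b))):
1. ~(<>(c | a) | []((b -> a) | (a -> b))), u
2. ~<>(c | a), u   [~|-rule on 1]
3. ~[]((b -> a) | (a -> b)), u   [~|-rule on 1]
4. ~((b -> a) | (a -> b)), v   [~[]-rule on 3: fresh world v, uRv]
5. ~(b -> a), v   [~|-rule on 4]
6. ~(a -> b), v   [~|-rule on 4]
7. b, v   [~->-rule on 5]
8. ~a, v   [~->-rule on 5]
9. a, v   [~->-rule on 6]
10. ~b, v   [~->-rule on 6]
Accessibility: uRv
Branch closes: a and ~a both at v.
All branches of the negation close; one closing branch shown above.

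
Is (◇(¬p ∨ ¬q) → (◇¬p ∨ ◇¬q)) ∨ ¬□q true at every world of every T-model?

Tableau for the negation ¬((◇(¬p ∨ ¬q) → (◇¬p ∨ ◇¬q)) ∨ ¬□q):
1. ¬((◇(¬p ∨ ¬q) → (◇¬p ∨ ◇¬q)) ∨ ¬□q), 0
2. ¬(◇(¬p ∨ ¬q) → (◇¬p ∨ ◇¬q)), 0   [¬∨-rule on 1]
3. □q, 0   [¬∨-rule on 1]
4. ◇(¬p ∨ ¬q), 0   [¬→-rule on 2]
5. ¬(◇¬p ∨ ◇¬q), 0   [¬→-rule on 2]
6. ¬◇¬p, 0   [¬∨-rule on 5]
7. ¬◇¬q, 0   [¬∨-rule on 5]
8. q, 0   [□-rule on 3 via 0R0]
9. p, 0   [¬◇-rule on 6 via 0R0]
10. ¬p ∨ ¬q, 1   [◇-rule on 4: fresh world 1, 0R1]
11. q, 1   [□-rule on 3 via 0R1]
12. p, 1   [¬◇-rule on 6 via 0R1]
13. ¬q, 1   [∨-rule on 10 (branches; this branch)]
Accessibility: 0R0, 0R1, 1R1
Branch closes: q and ¬q both at 1.
All branches of the negation close; one closing branch shown above.

Valid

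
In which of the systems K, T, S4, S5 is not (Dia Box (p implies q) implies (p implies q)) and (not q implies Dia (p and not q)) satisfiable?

K, T, S4

S4-tableau for the formula:
1. not (Dia Box (p implies q) implies (p implies q)) and (not q implies Dia (p and not q)), u
2. not (Dia Box (p implies q) implies (p implies q)), u   [and-rule on 1]
3. not q implies Dia (p and not q), u   [and-rule on 1]
4. Dia Box (p implies q), u   [neg-implies-rule on 2]
5. not (p implies q), u   [neg-implies-rule on 2]
6. p, u   [neg-implies-rule on 5]
7. not q, u   [neg-implies-rule on 5]
8. Dia (p and not q), u   [implies-rule on 3 (branches; this branch)]
9. Box (p implies q), v   [Dia-rule on 4: fresh world v, uRv]
10. p implies q, v   [Box-rule on 9 via vRv]
11. q, v   [implies-rule on 10 (branches; this branch)]
12. p and not q, w   [Dia-rule on 8: fresh world w, uRw]
13. p, w   [and-rule on 12]
14. not q, w   [and-rule on 12]
Accessibility: uRu, uRv, uRw, vRv, wRw
Complete open branch: satisfiable in S4, hence also in K, T (this S4-model is also a K-model and a T-model).
S5-tableau for the formula:
1. not (Dia Box (p implies q) implies (p implies q)) and (not q implies Dia (p and not q)), u
2. not (Dia Box (p implies q) implies (p implies q)), u   [and-rule on 1]
3. not q implies Dia (p and not q), u   [and-rule on 1]
4. Dia Box (p implies q), u   [neg-implies-rule on 2]
5. not (p implies q), u   [neg-implies-rule on 2]
6. p, u   [neg-implies-rule on 5]
7. not q, u   [neg-implies-rule on 5]
8. Dia (p and not q), u   [implies-rule on 3 (branches; this branch)]
9. Box (p implies q), v   [Dia-rule on 4: fresh world v, uRv]
10. p implies q, u   [Box-rule on 9 via vRu]
11. p implies q, v   [Box-rule on 9 via vRv]
12. q, u   [implies-rule on 10 (branches; this branch)]
Accessibility: uRu, uRv, vRu, vRv
Branch closes: q and not q both at u.
Every branch closes (one shown): unsatisfiable in S5.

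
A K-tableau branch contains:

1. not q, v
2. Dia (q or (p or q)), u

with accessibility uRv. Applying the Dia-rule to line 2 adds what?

a fresh world w with uRw, and q or (p or q) at w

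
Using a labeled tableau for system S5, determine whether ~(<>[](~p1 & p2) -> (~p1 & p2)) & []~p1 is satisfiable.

1. ~(<>[](~p1 & p2) -> (~p1 & p2)) & []~p1, u
2. ~(<>[](~p1 & p2) -> (~p1 & p2)), u
3. []~p1, u
4. <>[](~p1 & p2), u
5. ~(~p1 & p2), u
6. ~p1, u
7. ~p2, u
8. [](~p1 & p2), v
9. ~p1, v
10. ~p1 & p2, u
11. p2, u
Accessibility: uRu, uRv, vRu, vRv
Branch closes: p2 and ~p2 both at u.
Every branch closes; the branch above is one of them.

Unsatisfiable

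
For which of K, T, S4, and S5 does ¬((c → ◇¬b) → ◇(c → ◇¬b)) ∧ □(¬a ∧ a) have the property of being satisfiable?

K

K-tableau for the formula:
1. ¬((c → ◇¬b) → ◇(c → ◇¬b)) ∧ □(¬a ∧ a), w0
2. ¬((c → ◇¬b) → ◇(c → ◇¬b)), w0
3. □(¬a ∧ a), w0
4. c → ◇¬b, w0
5. ¬◇(c → ◇¬b), w0
6. ¬c, w0
Complete open branch: satisfiable in K.
T-tableau for the formula:
1. ¬((c → ◇¬b) → ◇(c → ◇¬b)) ∧ □(¬a ∧ a), w0
2. ¬((c → ◇¬b) → ◇(c → ◇¬b)), w0
3. □(¬a ∧ a), w0
4. c → ◇¬b, w0
5. ¬◇(c → ◇¬b), w0
6. ¬a ∧ a, w0
7. ¬a, w0
8. a, w0
Accessibility: w0Rw0
Branch closes: a and ¬a both at w0.
Every branch closes (one shown): unsatisfiable in T, hence also in S4, S5 (every S4/S5-frame is a T-frame).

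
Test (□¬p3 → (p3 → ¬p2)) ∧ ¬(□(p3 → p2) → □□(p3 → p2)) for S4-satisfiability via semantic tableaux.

Unsatisfiable (every branch closes)

1. (□¬p3 → (p3 → ¬p2)) ∧ ¬(□(p3 → p2) → □□(p3 → p2)), u
2. □¬p3 → (p3 → ¬p2), u
3. ¬(□(p3 → p2) → □□(p3 → p2)), u
4. □(p3 → p2), u
5. ¬□□(p3 → p2), u
6. p3 → p2, u
7. ¬□¬p3, u
8. p2, u
9. ¬□(p3 → p2), v
10. p3 → p2, v
11. p2, v
12. p3, w
13. p3 → p2, w
14. p2, w
15. ¬(p3 → p2), x
16. p3, x
17. ¬p2, x
18. p3 → p2, x
19. p2, x
Accessibility: uRu, uRv, uRw, uRx, vRv, vRx, wRw, xRx
Branch closes: p2 and ¬p2 both at x.
(One branch shown.) All branches close.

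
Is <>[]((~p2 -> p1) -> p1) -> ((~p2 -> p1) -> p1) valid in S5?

Valid

Tableau for the negation ~(<>[]((~p2 -> p1) -> p1) -> ((~p2 -> p1) -> p1)):
1. ~(<>[]((~p2 -> p1) -> p1) -> ((~p2 -> p1) -> p1)), 0
2. <>[]((~p2 -> p1) -> p1), 0
3. ~((~p2 -> p1) -> p1), 0
4. ~p2 -> p1, 0
5. ~p1, 0
6. p2, 0
7. []((~p2 -> p1) -> p1), 1
8. (~p2 -> p1) -> p1, 0
9. (~p2 -> p1) -> p1, 1
10. ~(~p2 -> p1), 0
11. ~p2, 0
Accessibility: 0R0, 0R1, 1R0, 1R1
Branch closes: p2 and ~p2 both at 0.
Every branch of the negation's tableau closes; the branch above is one of them.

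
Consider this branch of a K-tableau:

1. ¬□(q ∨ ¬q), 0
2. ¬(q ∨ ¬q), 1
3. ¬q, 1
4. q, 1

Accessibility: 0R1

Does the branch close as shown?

Both q and ¬q appear at 1.

Yes, closed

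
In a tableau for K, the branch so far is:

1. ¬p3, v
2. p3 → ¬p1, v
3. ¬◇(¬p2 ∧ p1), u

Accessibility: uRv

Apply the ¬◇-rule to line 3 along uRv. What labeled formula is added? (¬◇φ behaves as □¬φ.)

¬◇φ behaves as □¬φ: propagate the negated body to each accessible world.

¬(¬p2 ∧ p1), v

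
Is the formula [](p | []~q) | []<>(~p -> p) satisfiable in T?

1. [](p | []~q) | []<>(~p -> p), w0
2. []<>(~p -> p), w0
3. <>(~p -> p), w0
4. ~p -> p, w1
5. <>(~p -> p), w1
6. p, w1
7. ~p -> p, w2
8. p, w2
Accessibility: w0Rw0, w0Rw1, w1Rw1, w1Rw2, w2Rw2

Satisfiable (open branch found)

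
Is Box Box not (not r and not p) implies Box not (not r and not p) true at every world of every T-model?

Tableau for the negation not (Box Box not (not r and not p) implies Box not (not r and not p)):
1. not (Box Box not (not r and not p) implies Box not (not r and not p)), w0
2. Box Box not (not r and not p), w0   [neg-implies-rule on 1]
3. not Box not (not r and not p), w0   [neg-implies-rule on 1]
4. Box not (not r and not p), w0   [Box-rule on 2 via w0Rw0]
5. not (not r and not p), w0   [Box-rule on 4 via w0Rw0]
6. p, w0   [neg-and-rule on 5 (branches; this branch)]
7. not r and not p, w1   [neg-Box-rule on 3: fresh world w1, w0Rw1]
8. not r, w1   [and-rule on 7]
9. not p, w1   [and-rule on 7]
10. Box not (not r and not p), w1   [Box-rule on 2 via w0Rw1]
11. not (not r and not p), w1   [Box-rule on 4 via w0Rw1]
12. p, w1   [neg-and-rule on 11 (branches; this branch)]
Accessibility: w0Rw0, w0Rw1, w1Rw1
Branch closes: p and not p both at w1.
All branches of the negation close; one closing branch shown above.

Valid in T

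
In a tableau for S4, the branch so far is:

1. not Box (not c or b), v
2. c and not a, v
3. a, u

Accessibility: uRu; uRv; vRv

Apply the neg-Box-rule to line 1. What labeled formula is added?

a fresh world w with vRw, and not (not c or b) at w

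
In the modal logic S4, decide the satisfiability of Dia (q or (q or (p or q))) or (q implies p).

Satisfiable (open branch found)

1. Dia (q or (q or (p or q))) or (q implies p), u
2. q implies p, u
3. p, u
Accessibility: uRu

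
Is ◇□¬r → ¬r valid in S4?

No, not valid

Tableau for the negation ¬(◇□¬r → ¬r):
1. ¬(◇□¬r → ¬r), 0
2. ◇□¬r, 0
3. r, 0
4. □¬r, 1
5. ¬r, 1
Accessibility: 0R0, 0R1, 1R1
The negation has an open branch (countermodel exists).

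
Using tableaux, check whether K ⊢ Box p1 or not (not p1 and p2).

Tableau for the negation not (Box p1 or not (not p1 and p2)):
1. not (Box p1 or not (not p1 and p2)), w0
2. not Box p1, w0   [neg-or-rule on 1]
3. not p1 and p2, w0   [neg-or-rule on 1]
4. not p1, w0   [and-rule on 3]
5. p2, w0   [and-rule on 3]
6. not p1, w1   [neg-Box-rule on 2: fresh world w1, w0Rw1]
Accessibility: w0Rw1
The negation has an open branch (countermodel exists).

No, not valid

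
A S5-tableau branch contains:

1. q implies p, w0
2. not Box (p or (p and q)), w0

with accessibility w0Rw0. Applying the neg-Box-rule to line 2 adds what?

a fresh world w1 with w0Rw1, and not (p or (p and q)) at w1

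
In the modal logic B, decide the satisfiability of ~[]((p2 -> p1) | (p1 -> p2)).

1. ~[]((p2 -> p1) | (p1 -> p2)), w0
2. ~((p2 -> p1) | (p1 -> p2)), w1
3. ~(p2 -> p1), w1
4. ~(p1 -> p2), w1
5. p2, w1
6. ~p1, w1
7. p1, w1
8. ~p2, w1
Accessibility: w0Rw0, w0Rw1, w1Rw0, w1Rw1
Branch closes: p1 and ~p1 both at w1.
All branches of the tableau close; one closing branch shown above.

No, unsatisfiable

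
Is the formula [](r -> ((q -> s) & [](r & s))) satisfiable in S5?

Yes, satisfiable

1. [](r -> ((q -> s) & [](r & s))), w0
2. r -> ((q -> s) & [](r & s)), w0
3. (q -> s) & [](r & s), w0
4. q -> s, w0
5. [](r & s), w0
6. r & s, w0
7. r, w0
8. s, w0
Accessibility: w0Rw0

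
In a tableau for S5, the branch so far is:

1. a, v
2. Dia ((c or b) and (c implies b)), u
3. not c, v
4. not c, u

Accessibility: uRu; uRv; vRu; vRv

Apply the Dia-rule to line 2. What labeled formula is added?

a fresh world w with uRw, and (c or b) and (c implies b) at w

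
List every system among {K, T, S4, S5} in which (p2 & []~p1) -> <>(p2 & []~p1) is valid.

T, S4, S5

K-tableau for the negation ~((p2 & []~p1) -> <>(p2 & []~p1)):
1. ~((p2 & []~p1) -> <>(p2 & []~p1)), u
2. p2 & []~p1, u   [~->-rule on 1]
3. ~<>(p2 & []~p1), u   [~->-rule on 1]
4. p2, u   [&-rule on 2]
5. []~p1, u   [&-rule on 2]
Complete open branch: countermodel on a K-frame, so not valid in K.
T-tableau for the negation ~((p2 & []~p1) -> <>(p2 & []~p1)):
1. ~((p2 & []~p1) -> <>(p2 & []~p1)), u
2. p2 & []~p1, u   [~->-rule on 1]
3. ~<>(p2 & []~p1), u   [~->-rule on 1]
4. p2, u   [&-rule on 2]
5. []~p1, u   [&-rule on 2]
6. ~(p2 & []~p1), u   [~<>-rule on 3 via uRu]
7. ~p1, u   [[]-rule on 5 via uRu]
8. ~[]~p1, u   [~&-rule on 6 (branches; this branch)]
9. p1, v   [~[]-rule on 8: fresh world v, uRv]
10. ~(p2 & []~p1), v   [~<>-rule on 3 via uRv]
11. ~p1, v   [[]-rule on 5 via uRv]
Accessibility: uRu, uRv, vRv
Branch closes: p1 and ~p1 both at v.
Every branch closes (one shown): valid in T, hence also in S4, S5 (every theorem of T is a theorem of S4 and S5).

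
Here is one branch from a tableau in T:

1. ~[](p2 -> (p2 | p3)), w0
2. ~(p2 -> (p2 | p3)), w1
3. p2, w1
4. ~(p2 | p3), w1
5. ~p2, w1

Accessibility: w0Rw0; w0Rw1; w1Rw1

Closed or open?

Both p2 and ~p2 appear at w1.

Yes, closed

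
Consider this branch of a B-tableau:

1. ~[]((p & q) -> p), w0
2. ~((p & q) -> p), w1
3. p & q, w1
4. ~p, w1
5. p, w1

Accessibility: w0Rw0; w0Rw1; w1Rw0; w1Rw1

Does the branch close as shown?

Both p and ~p appear at w1.

Yes, closed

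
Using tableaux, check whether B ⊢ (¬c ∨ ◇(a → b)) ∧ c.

Tableau for the negation ¬((¬c ∨ ◇(a → b)) ∧ c):
1. ¬((¬c ∨ ◇(a → b)) ∧ c), 0
2. ¬c, 0
Accessibility: 0R0
The negation has an open branch (countermodel exists).

Invalid (countermodel exists)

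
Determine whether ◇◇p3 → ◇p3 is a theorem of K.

No, not valid

Tableau for the negation ¬(◇◇p3 → ◇p3):
1. ¬(◇◇p3 → ◇p3), u
2. ◇◇p3, u
3. ¬◇p3, u
4. ◇p3, v
5. ¬p3, v
6. p3, w
Accessibility: uRv, vRw
The negation has an open branch (countermodel exists).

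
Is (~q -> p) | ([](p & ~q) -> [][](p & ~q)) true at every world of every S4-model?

Tableau for the negation ~((~q -> p) | ([](p & ~q) -> [][](p & ~q))):
1. ~((~q -> p) | ([](p & ~q) -> [][](p & ~q))), w0
2. ~(~q -> p), w0
3. ~([](p & ~q) -> [][](p & ~q)), w0
4. ~q, w0
5. ~p, w0
6. [](p & ~q), w0
7. ~[][](p & ~q), w0
8. p & ~q, w0
9. p, w0
Accessibility: w0Rw0
Branch closes: p and ~p both at w0.
All branches of the negation close; one closing branch shown above.

Yes, valid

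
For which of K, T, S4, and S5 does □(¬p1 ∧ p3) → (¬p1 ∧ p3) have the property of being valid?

T-tableau for the negation ¬(□(¬p1 ∧ p3) → (¬p1 ∧ p3)):
1. ¬(□(¬p1 ∧ p3) → (¬p1 ∧ p3)), w0
2. □(¬p1 ∧ p3), w0   [¬→-rule on 1]
3. ¬(¬p1 ∧ p3), w0   [¬→-rule on 1]
4. ¬p1 ∧ p3, w0   [□-rule on 2 via w0Rw0]
5. ¬p1, w0   [∧-rule on 4]
6. p3, w0   [∧-rule on 4]
7. ¬p3, w0   [¬∧-rule on 3 (branches; this branch)]
Accessibility: w0Rw0
Branch closes: p3 and ¬p3 both at w0.
Every branch closes (one shown): valid in T, hence also in S4, S5 (every theorem of T is a theorem of S4 and S5).
K-tableau for the negation ¬(□(¬p1 ∧ p3) → (¬p1 ∧ p3)):
1. ¬(□(¬p1 ∧ p3) → (¬p1 ∧ p3)), w0
2. □(¬p1 ∧ p3), w0   [¬→-rule on 1]
3. ¬(¬p1 ∧ p3), w0   [¬→-rule on 1]
4. ¬p3, w0   [¬∧-rule on 3 (branches; this branch)]
Complete open branch: countermodel on a K-frame, so not valid in K.

T, S4, S5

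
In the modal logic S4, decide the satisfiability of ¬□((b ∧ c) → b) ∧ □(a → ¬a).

1. ¬□((b ∧ c) → b) ∧ □(a → ¬a), u
2. ¬□((b ∧ c) → b), u
3. □(a → ¬a), u
4. a → ¬a, u
5. ¬a, u
6. ¬((b ∧ c) → b), v
7. b ∧ c, v
8. ¬b, v
9. b, v
10. c, v
Accessibility: uRu, uRv, vRv
Branch closes: b and ¬b both at v.
All branches of the tableau close; one closing branch shown above.

No, unsatisfiable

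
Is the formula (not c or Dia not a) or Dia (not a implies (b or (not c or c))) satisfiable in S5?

1. (not c or Dia not a) or Dia (not a implies (b or (not c or c))), w0
2. Dia (not a implies (b or (not c or c))), w0   [or-rule on 1 (branches; this branch)]
3. not a implies (b or (not c or c)), w1   [Dia-rule on 2: fresh world w1, w0Rw1]
4. b or (not c or c), w1   [implies-rule on 3 (branches; this branch)]
5. not c or c, w1   [or-rule on 4 (branches; this branch)]
6. c, w1   [or-rule on 5 (branches; this branch)]
Accessibility: w0Rw0, w0Rw1, w1Rw0, w1Rw1

Yes, satisfiable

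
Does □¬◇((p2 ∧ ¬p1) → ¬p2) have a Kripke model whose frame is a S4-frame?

1. □¬◇((p2 ∧ ¬p1) → ¬p2), u
2. ¬◇((p2 ∧ ¬p1) → ¬p2), u
3. ¬((p2 ∧ ¬p1) → ¬p2), u
4. p2 ∧ ¬p1, u
5. p2, u
6. ¬p1, u
Accessibility: uRu

Satisfiable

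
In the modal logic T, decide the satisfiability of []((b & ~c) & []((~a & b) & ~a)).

Satisfiable (open branch found)

1. []((b & ~c) & []((~a & b) & ~a)), u
2. (b & ~c) & []((~a & b) & ~a), u
3. b & ~c, u
4. []((~a & b) & ~a), u
5. b, u
6. ~c, u
7. (~a & b) & ~a, u
8. ~a & b, u
9. ~a, u
Accessibility: uRu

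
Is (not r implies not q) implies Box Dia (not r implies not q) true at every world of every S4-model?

Tableau for the negation not ((not r implies not q) implies Box Dia (not r implies not q)):
1. not ((not r implies not q) implies Box Dia (not r implies not q)), w0
2. not r implies not q, w0
3. not Box Dia (not r implies not q), w0
4. not q, w0
5. not Dia (not r implies not q), w1
6. not (not r implies not q), w1
7. not r, w1
8. q, w1
Accessibility: w0Rw0, w0Rw1, w1Rw1
The negation has an open branch (countermodel exists).

Invalid (countermodel exists)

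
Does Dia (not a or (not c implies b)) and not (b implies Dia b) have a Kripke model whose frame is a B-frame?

No, unsatisfiable

1. Dia (not a or (not c implies b)) and not (b implies Dia b), w0
2. Dia (not a or (not c implies b)), w0
3. not (b implies Dia b), w0
4. b, w0
5. not Dia b, w0
6. not b, w0
Accessibility: w0Rw0
Branch closes: b and not b both at w0.
All branches of the tableau close; one closing branch shown above.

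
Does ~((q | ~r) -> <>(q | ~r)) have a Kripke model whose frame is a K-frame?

Satisfiable

1. ~((q | ~r) -> <>(q | ~r)), w0
2. q | ~r, w0   [~->-rule on 1]
3. ~<>(q | ~r), w0   [~->-rule on 1]
4. ~r, w0   [|-rule on 2 (branches; this branch)]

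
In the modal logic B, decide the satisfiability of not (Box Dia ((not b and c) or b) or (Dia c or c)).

Satisfiable

1. not (Box Dia ((not b and c) or b) or (Dia c or c)), 0
2. not Box Dia ((not b and c) or b), 0   [neg-or-rule on 1]
3. not (Dia c or c), 0   [neg-or-rule on 1]
4. not Dia c, 0   [neg-or-rule on 3]
5. not c, 0   [neg-or-rule on 3]
6. not Dia ((not b and c) or b), 1   [neg-Box-rule on 2: fresh world 1, 0R1]
7. not c, 1   [neg-Dia-rule on 4 via 0R1]
8. not ((not b and c) or b), 0   [neg-Dia-rule on 6 via 1R0]
9. not (not b and c), 0   [neg-or-rule on 8]
10. not b, 0   [neg-or-rule on 8]
11. not ((not b and c) or b), 1   [neg-Dia-rule on 6 via 1R1]
12. not (not b and c), 1   [neg-or-rule on 11]
13. not b, 1   [neg-or-rule on 11]
Accessibility: 0R0, 0R1, 1R0, 1R1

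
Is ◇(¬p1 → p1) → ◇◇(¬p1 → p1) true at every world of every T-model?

Yes, valid

Tableau for the negation ¬(◇(¬p1 → p1) → ◇◇(¬p1 → p1)):
1. ¬(◇(¬p1 → p1) → ◇◇(¬p1 → p1)), 0
2. ◇(¬p1 → p1), 0
3. ¬◇◇(¬p1 → p1), 0
4. ¬◇(¬p1 → p1), 0
5. ¬(¬p1 → p1), 0
6. ¬p1, 0
7. ¬p1 → p1, 1
8. ¬◇(¬p1 → p1), 1
9. ¬(¬p1 → p1), 1
10. ¬p1, 1
11. p1, 1
Accessibility: 0R0, 0R1, 1R1
Branch closes: p1 and ¬p1 both at 1.
All branches of the negation close; one closing branch shown above.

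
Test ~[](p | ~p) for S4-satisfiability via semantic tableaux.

1. ~[](p | ~p), w0
2. ~(p | ~p), w1   [~[]-rule on 1: fresh world w1, w0Rw1]
3. ~p, w1   [~|-rule on 2]
4. p, w1   [~|-rule on 2]
Accessibility: w0Rw0, w0Rw1, w1Rw1
Branch closes: p and ~p both at w1.
(One branch shown.) All branches close.

No, unsatisfiable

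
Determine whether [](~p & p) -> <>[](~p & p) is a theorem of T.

Valid

Tableau for the negation ~([](~p & p) -> <>[](~p & p)):
1. ~([](~p & p) -> <>[](~p & p)), 0
2. [](~p & p), 0
3. ~<>[](~p & p), 0
4. ~p & p, 0
5. ~p, 0
6. p, 0
Accessibility: 0R0
Branch closes: p and ~p both at 0.
All branches of the negation close; one closing branch shown above.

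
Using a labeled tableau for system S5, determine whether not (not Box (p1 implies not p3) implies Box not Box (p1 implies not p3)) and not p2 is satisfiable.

1. not (not Box (p1 implies not p3) implies Box not Box (p1 implies not p3)) and not p2, 0
2. not (not Box (p1 implies not p3) implies Box not Box (p1 implies not p3)), 0   [and-rule on 1]
3. not p2, 0   [and-rule on 1]
4. not Box (p1 implies not p3), 0   [neg-implies-rule on 2]
5. not Box not Box (p1 implies not p3), 0   [neg-implies-rule on 2]
6. not (p1 implies not p3), 1   [neg-Box-rule on 4: fresh world 1, 0R1]
7. p1, 1   [neg-implies-rule on 6]
8. p3, 1   [neg-implies-rule on 6]
9. Box (p1 implies not p3), 2   [neg-Box-rule on 5: fresh world 2, 0R2]
10. p1 implies not p3, 0   [Box-rule on 9 via 2R0]
11. p1 implies not p3, 1   [Box-rule on 9 via 2R1]
12. p1 implies not p3, 2   [Box-rule on 9 via 2R2]
13. not p3, 0   [implies-rule on 10 (branches; this branch)]
14. not p3, 1   [implies-rule on 11 (branches; this branch)]
Accessibility: 0R0, 0R1, 0R2, 1R0, 1R1, 1R2, 2R0, 2R1, 2R2
Branch closes: p3 and not p3 both at 1.
Every branch closes; the branch above is one of them.

Unsatisfiable (every branch closes)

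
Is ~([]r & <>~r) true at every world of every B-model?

Tableau for the negation []r & <>~r:
1. []r & <>~r, 0
2. []r, 0
3. <>~r, 0
4. r, 0
5. ~r, 1
6. r, 1
Accessibility: 0R0, 0R1, 1R0, 1R1
Branch closes: r and ~r both at 1.
All branches of the negation close; one closing branch shown above.

Yes, valid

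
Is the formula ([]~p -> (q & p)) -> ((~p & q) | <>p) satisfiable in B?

Yes, satisfiable

1. ([]~p -> (q & p)) -> ((~p & q) | <>p), 0
2. (~p & q) | <>p, 0   [->-rule on 1 (branches; this branch)]
3. <>p, 0   [|-rule on 2 (branches; this branch)]
4. p, 1   [<>-rule on 3: fresh world 1, 0R1]
Accessibility: 0R0, 0R1, 1R0, 1R1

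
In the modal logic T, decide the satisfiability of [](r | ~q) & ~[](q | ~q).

Unsatisfiable

1. [](r | ~q) & ~[](q | ~q), 0
2. [](r | ~q), 0   [&-rule on 1]
3. ~[](q | ~q), 0   [&-rule on 1]
4. r | ~q, 0   [[]-rule on 2 via 0R0]
5. ~q, 0   [|-rule on 4 (branches; this branch)]
6. ~(q | ~q), 1   [~[]-rule on 3: fresh world 1, 0R1]
7. ~q, 1   [~|-rule on 6]
8. q, 1   [~|-rule on 6]
Accessibility: 0R0, 0R1, 1R1
Branch closes: q and ~q both at 1.
(One branch shown.) All branches close.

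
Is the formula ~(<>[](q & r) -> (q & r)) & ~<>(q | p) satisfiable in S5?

1. ~(<>[](q & r) -> (q & r)) & ~<>(q | p), 0
2. ~(<>[](q & r) -> (q & r)), 0
3. ~<>(q | p), 0
4. <>[](q & r), 0
5. ~(q & r), 0
6. ~(q | p), 0
7. ~q, 0
8. ~p, 0
9. ~r, 0
10. [](q & r), 1
11. ~(q | p), 1
12. ~q, 1
13. ~p, 1
14. q & r, 0
15. q, 0
16. r, 0
Accessibility: 0R0, 0R1, 1R0, 1R1
Branch closes: q and ~q both at 0.
Every branch closes; the branch above is one of them.

No, unsatisfiable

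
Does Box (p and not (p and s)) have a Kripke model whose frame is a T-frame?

Satisfiable

1. Box (p and not (p and s)), u
2. p and not (p and s), u
3. p, u
4. not (p and s), u
5. not s, u
Accessibility: uRu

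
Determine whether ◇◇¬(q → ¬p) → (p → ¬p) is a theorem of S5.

Tableau for the negation ¬(◇◇¬(q → ¬p) → (p → ¬p)):
1. ¬(◇◇¬(q → ¬p) → (p → ¬p)), u
2. ◇◇¬(q → ¬p), u
3. ¬(p → ¬p), u
4. p, u
5. ◇¬(q → ¬p), v
6. ¬(q → ¬p), w
7. q, w
8. p, w
Accessibility: uRu, uRv, uRw, vRu, vRv, vRw, wRu, wRv, wRw
The negation has an open branch (countermodel exists).

Invalid (countermodel exists)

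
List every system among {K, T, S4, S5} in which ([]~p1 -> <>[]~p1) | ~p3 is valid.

K-tableau for the negation ~(([]~p1 -> <>[]~p1) | ~p3):
1. ~(([]~p1 -> <>[]~p1) | ~p3), 0
2. ~([]~p1 -> <>[]~p1), 0   [~|-rule on 1]
3. p3, 0   [~|-rule on 1]
4. []~p1, 0   [~->-rule on 2]
5. ~<>[]~p1, 0   [~->-rule on 2]
Complete open branch: countermodel on a K-frame, so not valid in K.
T-tableau for the negation ~(([]~p1 -> <>[]~p1) | ~p3):
1. ~(([]~p1 -> <>[]~p1) | ~p3), 0
2. ~([]~p1 -> <>[]~p1), 0   [~|-rule on 1]
3. p3, 0   [~|-rule on 1]
4. []~p1, 0   [~->-rule on 2]
5. ~<>[]~p1, 0   [~->-rule on 2]
6. ~p1, 0   [[]-rule on 4 via 0R0]
7. ~[]~p1, 0   [~<>-rule on 5 via 0R0]
8. p1, 1   [~[]-rule on 7: fresh world 1, 0R1]
9. ~p1, 1   [[]-rule on 4 via 0R1]
Accessibility: 0R0, 0R1, 1R1
Branch closes: p1 and ~p1 both at 1.
Every branch closes (one shown): valid in T, hence also in S4, S5 (every theorem of T is a theorem of S4 and S5).

T, S4, S5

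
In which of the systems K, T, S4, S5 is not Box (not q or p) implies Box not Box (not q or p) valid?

S5

S5-tableau for the negation not (not Box (not q or p) implies Box not Box (not q or p)):
1. not (not Box (not q or p) implies Box not Box (not q or p)), u
2. not Box (not q or p), u
3. not Box not Box (not q or p), u
4. not (not q or p), v
5. q, v
6. not p, v
7. Box (not q or p), w
8. not q or p, u
9. not q or p, v
10. not q or p, w
11. p, u
12. p, v
Accessibility: uRu, uRv, uRw, vRu, vRv, vRw, wRu, wRv, wRw
Branch closes: p and not p both at v.
Every branch closes (one shown): valid in S5.
S4-tableau for the negation not (not Box (not q or p) implies Box not Box (not q or p)):
1. not (not Box (not q or p) implies Box not Box (not q or p)), u
2. not Box (not q or p), u
3. not Box not Box (not q or p), u
4. not (not q or p), v
5. q, v
6. not p, v
7. Box (not q or p), w
8. not q or p, w
9. p, w
Accessibility: uRu, uRv, uRw, vRv, wRw
Complete open branch: countermodel on an S4-frame, so not valid in S4, nor in K, T (the same frame is also a K-frame and a T-frame).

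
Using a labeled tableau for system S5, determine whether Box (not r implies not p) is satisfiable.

1. Box (not r implies not p), w0
2. not r implies not p, w0   [Box-rule on 1 via w0Rw0]
3. not p, w0   [implies-rule on 2 (branches; this branch)]
Accessibility: w0Rw0

Yes, satisfiable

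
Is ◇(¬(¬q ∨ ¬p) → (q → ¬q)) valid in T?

Tableau for the negation ¬◇(¬(¬q ∨ ¬p) → (q → ¬q)):
1. ¬◇(¬(¬q ∨ ¬p) → (q → ¬q)), 0
2. ¬(¬(¬q ∨ ¬p) → (q → ¬q)), 0
3. ¬(¬q ∨ ¬p), 0
4. ¬(q → ¬q), 0
5. q, 0
6. p, 0
Accessibility: 0R0
The negation has an open branch (countermodel exists).

No, not valid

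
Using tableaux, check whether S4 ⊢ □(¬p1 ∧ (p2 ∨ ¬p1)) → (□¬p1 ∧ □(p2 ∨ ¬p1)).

Tableau for the negation ¬(□(¬p1 ∧ (p2 ∨ ¬p1)) → (□¬p1 ∧ □(p2 ∨ ¬p1))):
1. ¬(□(¬p1 ∧ (p2 ∨ ¬p1)) → (□¬p1 ∧ □(p2 ∨ ¬p1))), w0
2. □(¬p1 ∧ (p2 ∨ ¬p1)), w0
3. ¬(□¬p1 ∧ □(p2 ∨ ¬p1)), w0
4. ¬p1 ∧ (p2 ∨ ¬p1), w0
5. ¬p1, w0
6. p2 ∨ ¬p1, w0
7. ¬□(p2 ∨ ¬p1), w0
8. ¬(p2 ∨ ¬p1), w1
9. ¬p2, w1
10. p1, w1
11. ¬p1 ∧ (p2 ∨ ¬p1), w1
12. ¬p1, w1
13. p2 ∨ ¬p1, w1
Accessibility: w0Rw0, w0Rw1, w1Rw1
Branch closes: p1 and ¬p1 both at w1.
All branches of the negation close; one closing branch shown above.

Yes, valid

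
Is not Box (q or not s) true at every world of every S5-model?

Not valid

Tableau for the negation Box (q or not s):
1. Box (q or not s), 0
2. q or not s, 0
3. not s, 0
Accessibility: 0R0
The negation has an open branch (countermodel exists).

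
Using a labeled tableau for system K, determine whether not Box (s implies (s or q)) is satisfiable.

Unsatisfiable

1. not Box (s implies (s or q)), u
2. not (s implies (s or q)), v
3. s, v
4. not (s or q), v
5. not s, v
6. not q, v
Accessibility: uRv
Branch closes: s and not s both at v.
Every branch closes; the branch above is one of them.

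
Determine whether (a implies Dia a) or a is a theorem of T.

Tableau for the negation not ((a implies Dia a) or a):
1. not ((a implies Dia a) or a), w0
2. not (a implies Dia a), w0   [neg-or-rule on 1]
3. not a, w0   [neg-or-rule on 1]
4. a, w0   [neg-implies-rule on 2]
5. not Dia a, w0   [neg-implies-rule on 2]
Accessibility: w0Rw0
Branch closes: a and not a both at w0.
All branches of the negation close; one closing branch shown above.

Valid in T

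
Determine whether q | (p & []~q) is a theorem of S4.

No, not valid

Tableau for the negation ~(q | (p & []~q)):
1. ~(q | (p & []~q)), u
2. ~q, u   [~|-rule on 1]
3. ~(p & []~q), u   [~|-rule on 1]
4. ~[]~q, u   [~&-rule on 3 (branches; this branch)]
5. q, v   [~[]-rule on 4: fresh world v, uRv]
Accessibility: uRu, uRv, vRv
The negation has an open branch (countermodel exists).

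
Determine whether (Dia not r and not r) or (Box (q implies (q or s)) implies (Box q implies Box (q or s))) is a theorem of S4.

Tableau for the negation not ((Dia not r and not r) or (Box (q implies (q or s)) implies (Box q implies Box (q or s)))):
1. not ((Dia not r and not r) or (Box (q implies (q or s)) implies (Box q implies Box (q or s)))), u
2. not (Dia not r and not r), u
3. not (Box (q implies (q or s)) implies (Box q implies Box (q or s))), u
4. Box (q implies (q or s)), u
5. not (Box q implies Box (q or s)), u
6. Box q, u
7. not Box (q or s), u
8. q implies (q or s), u
9. q, u
10. not Dia not r, u
11. r, u
12. q or s, u
13. s, u
14. not (q or s), v
15. not q, v
16. not s, v
17. q implies (q or s), v
18. q, v
Accessibility: uRu, uRv, vRv
Branch closes: q and not q both at v.
Every branch of the negation's tableau closes; the branch above is one of them.

Valid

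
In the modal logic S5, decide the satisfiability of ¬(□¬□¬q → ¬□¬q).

1. ¬(□¬□¬q → ¬□¬q), 0
2. □¬□¬q, 0   [¬→-rule on 1]
3. □¬q, 0   [¬→-rule on 1]
4. ¬□¬q, 0   [□-rule on 2 via 0R0]
5. ¬q, 0   [□-rule on 3 via 0R0]
6. q, 1   [¬□-rule on 4: fresh world 1, 0R1]
7. ¬□¬q, 1   [□-rule on 2 via 0R1]
8. ¬q, 1   [□-rule on 3 via 0R1]
Accessibility: 0R0, 0R1, 1R0, 1R1
Branch closes: q and ¬q both at 1.
All branches of the tableau close; one closing branch shown above.

No, unsatisfiable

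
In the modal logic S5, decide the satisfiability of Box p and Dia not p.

1. Box p and Dia not p, u
2. Box p, u   [and-rule on 1]
3. Dia not p, u   [and-rule on 1]
4. p, u   [Box-rule on 2 via uRu]
5. not p, v   [Dia-rule on 3: fresh world v, uRv]
6. p, v   [Box-rule on 2 via uRv]
Accessibility: uRu, uRv, vRu, vRv
Branch closes: p and not p both at v.
(One branch shown.) All branches close.

Unsatisfiable (every branch closes)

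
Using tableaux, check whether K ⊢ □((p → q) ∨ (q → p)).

Valid in K

Tableau for the negation ¬□((p → q) ∨ (q → p)):
1. ¬□((p → q) ∨ (q → p)), w0
2. ¬((p → q) ∨ (q → p)), w1   [¬□-rule on 1: fresh world w1, w0Rw1]
3. ¬(p → q), w1   [¬∨-rule on 2]
4. ¬(q → p), w1   [¬∨-rule on 2]
5. p, w1   [¬→-rule on 3]
6. ¬q, w1   [¬→-rule on 3]
7. q, w1   [¬→-rule on 4]
8. ¬p, w1   [¬→-rule on 4]
Accessibility: w0Rw1
Branch closes: q and ¬q both at w1.
All branches of the negation close; one closing branch shown above.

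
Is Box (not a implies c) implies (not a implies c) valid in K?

Tableau for the negation not (Box (not a implies c) implies (not a implies c)):
1. not (Box (not a implies c) implies (not a implies c)), 0
2. Box (not a implies c), 0
3. not (not a implies c), 0
4. not a, 0
5. not c, 0
The negation has an open branch (countermodel exists).

Invalid (countermodel exists)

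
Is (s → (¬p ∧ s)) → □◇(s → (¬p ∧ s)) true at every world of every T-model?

Tableau for the negation ¬((s → (¬p ∧ s)) → □◇(s → (¬p ∧ s))):
1. ¬((s → (¬p ∧ s)) → □◇(s → (¬p ∧ s))), 0
2. s → (¬p ∧ s), 0
3. ¬□◇(s → (¬p ∧ s)), 0
4. ¬p ∧ s, 0
5. ¬p, 0
6. s, 0
7. ¬◇(s → (¬p ∧ s)), 1
8. ¬(s → (¬p ∧ s)), 1
9. s, 1
10. ¬(¬p ∧ s), 1
11. p, 1
Accessibility: 0R0, 0R1, 1R1
The negation has an open branch (countermodel exists).

No, not valid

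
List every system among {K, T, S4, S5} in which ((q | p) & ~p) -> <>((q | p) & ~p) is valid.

T, S4, S5

T-tableau for the negation ~(((q | p) & ~p) -> <>((q | p) & ~p)):
1. ~(((q | p) & ~p) -> <>((q | p) & ~p)), w0
2. (q | p) & ~p, w0
3. ~<>((q | p) & ~p), w0
4. q | p, w0
5. ~p, w0
6. ~((q | p) & ~p), w0
7. q, w0
8. ~(q | p), w0
9. ~q, w0
Accessibility: w0Rw0
Branch closes: q and ~q both at w0.
Every branch closes (one shown): valid in T, hence also in S4, S5 (every theorem of T is a theorem of S4 and S5).
K-tableau for the negation ~(((q | p) & ~p) -> <>((q | p) & ~p)):
1. ~(((q | p) & ~p) -> <>((q | p) & ~p)), w0
2. (q | p) & ~p, w0
3. ~<>((q | p) & ~p), w0
4. q | p, w0
5. ~p, w0
6. q, w0
Complete open branch: countermodel on a K-frame, so not valid in K.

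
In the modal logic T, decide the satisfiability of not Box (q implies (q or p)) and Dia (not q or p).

Unsatisfiable (every branch closes)

1. not Box (q implies (q or p)) and Dia (not q or p), w0
2. not Box (q implies (q or p)), w0
3. Dia (not q or p), w0
4. not (q implies (q or p)), w1
5. q, w1
6. not (q or p), w1
7. not q, w1
8. not p, w1
Accessibility: w0Rw0, w0Rw1, w1Rw1
Branch closes: q and not q both at w1.
All branches of the tableau close; one closing branch shown above.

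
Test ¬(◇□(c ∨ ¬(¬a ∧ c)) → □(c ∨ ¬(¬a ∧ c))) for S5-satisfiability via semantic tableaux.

Unsatisfiable (every branch closes)

1. ¬(◇□(c ∨ ¬(¬a ∧ c)) → □(c ∨ ¬(¬a ∧ c))), 0
2. ◇□(c ∨ ¬(¬a ∧ c)), 0
3. ¬□(c ∨ ¬(¬a ∧ c)), 0
4. □(c ∨ ¬(¬a ∧ c)), 1
5. c ∨ ¬(¬a ∧ c), 0
6. c ∨ ¬(¬a ∧ c), 1
7. ¬(¬a ∧ c), 0
8. ¬(¬a ∧ c), 1
9. ¬c, 0
10. ¬c, 1
11. ¬(c ∨ ¬(¬a ∧ c)), 2
12. ¬c, 2
13. ¬a ∧ c, 2
14. ¬a, 2
15. c, 2
Accessibility: 0R0, 0R1, 0R2, 1R0, 1R1, 1R2, 2R0, 2R1, 2R2
Branch closes: c and ¬c both at 2.
(One branch shown.) All branches close.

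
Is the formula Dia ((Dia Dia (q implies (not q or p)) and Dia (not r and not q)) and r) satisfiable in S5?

Yes, satisfiable

1. Dia ((Dia Dia (q implies (not q or p)) and Dia (not r and not q)) and r), w0
2. (Dia Dia (q implies (not q or p)) and Dia (not r and not q)) and r, w1
3. Dia Dia (q implies (not q or p)) and Dia (not r and not q), w1
4. r, w1
5. Dia Dia (q implies (not q or p)), w1
6. Dia (not r and not q), w1
7. Dia (q implies (not q or p)), w2
8. not r and not q, w3
9. not r, w3
10. not q, w3
11. q implies (not q or p), w4
12. not q or p, w4
13. p, w4
Accessibility: w0Rw0, w0Rw1, w0Rw2, w0Rw3, w0Rw4, w1Rw0, w1Rw1, w1Rw2, w1Rw3, w1Rw4, w2Rw0, w2Rw1, w2Rw2, w2Rw3, w2Rw4, w3Rw0, w3Rw1, w3Rw2, w3Rw3, w3Rw4, w4Rw0, w4Rw1, w4Rw2, w4Rw3, w4Rw4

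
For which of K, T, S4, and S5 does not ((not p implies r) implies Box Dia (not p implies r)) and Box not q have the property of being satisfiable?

S4-tableau for the formula:
1. not ((not p implies r) implies Box Dia (not p implies r)) and Box not q, w0
2. not ((not p implies r) implies Box Dia (not p implies r)), w0
3. Box not q, w0
4. not p implies r, w0
5. not Box Dia (not p implies r), w0
6. not q, w0
7. r, w0
8. not Dia (not p implies r), w1
9. not q, w1
10. not (not p implies r), w1
11. not p, w1
12. not r, w1
Accessibility: w0Rw0, w0Rw1, w1Rw1
Complete open branch: satisfiable in S4, hence also in K, T (this S4-model is also a K-model and a T-model).
S5-tableau for the formula:
1. not ((not p implies r) implies Box Dia (not p implies r)) and Box not q, w0
2. not ((not p implies r) implies Box Dia (not p implies r)), w0
3. Box not q, w0
4. not p implies r, w0
5. not Box Dia (not p implies r), w0
6. not q, w0
7. r, w0
8. not Dia (not p implies r), w1
9. not q, w1
10. not (not p implies r), w0
11. not p, w0
12. not r, w0
Accessibility: w0Rw0, w0Rw1, w1Rw0, w1Rw1
Branch closes: r and not r both at w0.
Every branch closes (one shown): unsatisfiable in S5.

K, T, S4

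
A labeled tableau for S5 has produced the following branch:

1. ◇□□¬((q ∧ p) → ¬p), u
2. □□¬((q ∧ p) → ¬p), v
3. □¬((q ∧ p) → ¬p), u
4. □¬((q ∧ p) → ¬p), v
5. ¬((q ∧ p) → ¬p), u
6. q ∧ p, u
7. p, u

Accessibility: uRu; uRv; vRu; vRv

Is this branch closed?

No atom appears with both signs at the same world.

No, open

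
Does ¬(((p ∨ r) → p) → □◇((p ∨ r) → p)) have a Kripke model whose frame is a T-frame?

Satisfiable

1. ¬(((p ∨ r) → p) → □◇((p ∨ r) → p)), w0
2. (p ∨ r) → p, w0
3. ¬□◇((p ∨ r) → p), w0
4. p, w0
5. ¬◇((p ∨ r) → p), w1
6. ¬((p ∨ r) → p), w1
7. p ∨ r, w1
8. ¬p, w1
9. r, w1
Accessibility: w0Rw0, w0Rw1, w1Rw1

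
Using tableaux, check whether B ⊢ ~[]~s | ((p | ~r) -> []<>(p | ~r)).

Tableau for the negation ~(~[]~s | ((p | ~r) -> []<>(p | ~r))):
1. ~(~[]~s | ((p | ~r) -> []<>(p | ~r))), u
2. []~s, u
3. ~((p | ~r) -> []<>(p | ~r)), u
4. p | ~r, u
5. ~[]<>(p | ~r), u
6. ~s, u
7. ~r, u
8. ~<>(p | ~r), v
9. ~s, v
10. ~(p | ~r), u
11. ~p, u
12. r, u
Accessibility: uRu, uRv, vRu, vRv
Branch closes: r and ~r both at u.
All branches of the negation close; one closing branch shown above.

Yes, valid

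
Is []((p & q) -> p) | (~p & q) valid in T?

Valid

Tableau for the negation ~([]((p & q) -> p) | (~p & q)):
1. ~([]((p & q) -> p) | (~p & q)), 0
2. ~[]((p & q) -> p), 0   [~|-rule on 1]
3. ~(~p & q), 0   [~|-rule on 1]
4. ~q, 0   [~&-rule on 3 (branches; this branch)]
5. ~((p & q) -> p), 1   [~[]-rule on 2: fresh world 1, 0R1]
6. p & q, 1   [~->-rule on 5]
7. ~p, 1   [~->-rule on 5]
8. p, 1   [&-rule on 6]
9. q, 1   [&-rule on 6]
Accessibility: 0R0, 0R1, 1R1
Branch closes: p and ~p both at 1.
Every branch of the negation's tableau closes; the branch above is one of them.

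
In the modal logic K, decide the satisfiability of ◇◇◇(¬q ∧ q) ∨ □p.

1. ◇◇◇(¬q ∧ q) ∨ □p, u
2. □p, u   [∨-rule on 1 (branches; this branch)]

Yes, satisfiable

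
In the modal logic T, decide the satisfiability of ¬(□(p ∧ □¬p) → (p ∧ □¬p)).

1. ¬(□(p ∧ □¬p) → (p ∧ □¬p)), w0
2. □(p ∧ □¬p), w0
3. ¬(p ∧ □¬p), w0
4. p ∧ □¬p, w0
5. p, w0
6. □¬p, w0
7. ¬p, w0
Accessibility: w0Rw0
Branch closes: p and ¬p both at w0.
Every branch closes; the branch above is one of them.

Unsatisfiable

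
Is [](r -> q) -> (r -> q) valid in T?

Tableau for the negation ~([](r -> q) -> (r -> q)):
1. ~([](r -> q) -> (r -> q)), u
2. [](r -> q), u
3. ~(r -> q), u
4. r, u
5. ~q, u
6. r -> q, u
7. q, u
Accessibility: uRu
Branch closes: q and ~q both at u.
Every branch of the negation's tableau closes; the branch above is one of them.

Yes, valid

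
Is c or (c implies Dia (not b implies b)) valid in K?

Valid

Tableau for the negation not (c or (c implies Dia (not b implies b))):
1. not (c or (c implies Dia (not b implies b))), u
2. not c, u
3. not (c implies Dia (not b implies b)), u
4. c, u
5. not Dia (not b implies b), u
Branch closes: c and not c both at u.
Every branch of the negation's tableau closes; the branch above is one of them.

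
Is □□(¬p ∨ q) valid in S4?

Tableau for the negation ¬□□(¬p ∨ q):
1. ¬□□(¬p ∨ q), w0
2. ¬□(¬p ∨ q), w1
3. ¬(¬p ∨ q), w2
4. p, w2
5. ¬q, w2
Accessibility: w0Rw0, w0Rw1, w0Rw2, w1Rw1, w1Rw2, w2Rw2
The negation has an open branch (countermodel exists).

Invalid (countermodel exists)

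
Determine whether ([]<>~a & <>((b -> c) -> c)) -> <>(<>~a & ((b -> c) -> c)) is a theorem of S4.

Valid

Tableau for the negation ~(([]<>~a & <>((b -> c) -> c)) -> <>(<>~a & ((b -> c) -> c))):
1. ~(([]<>~a & <>((b -> c) -> c)) -> <>(<>~a & ((b -> c) -> c))), w0
2. []<>~a & <>((b -> c) -> c), w0
3. ~<>(<>~a & ((b -> c) -> c)), w0
4. []<>~a, w0
5. <>((b -> c) -> c), w0
6. ~(<>~a & ((b -> c) -> c)), w0
7. <>~a, w0
8. ~((b -> c) -> c), w0
9. b -> c, w0
10. ~c, w0
11. ~b, w0
12. (b -> c) -> c, w1
13. ~(<>~a & ((b -> c) -> c)), w1
14. <>~a, w1
15. ~(b -> c), w1
16. b, w1
17. ~c, w1
18. ~<>~a, w1
19. a, w1
20. ~a, w2
21. ~(<>~a & ((b -> c) -> c)), w2
22. <>~a, w2
23. ~((b -> c) -> c), w2
24. b -> c, w2
25. ~c, w2
26. ~b, w2
27. ~a, w3
28. ~(<>~a & ((b -> c) -> c)), w3
29. <>~a, w3
30. a, w3
Accessibility: w0Rw0, w0Rw1, w0Rw2, w0Rw3, w1Rw1, w1Rw3, w2Rw2, w3Rw3
Branch closes: a and ~a both at w3.
All branches of the negation close; one closing branch shown above.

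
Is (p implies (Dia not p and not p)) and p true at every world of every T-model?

No, not valid

Tableau for the negation not ((p implies (Dia not p and not p)) and p):
1. not ((p implies (Dia not p and not p)) and p), 0
2. not p, 0   [neg-and-rule on 1 (branches; this branch)]
Accessibility: 0R0
The negation has an open branch (countermodel exists).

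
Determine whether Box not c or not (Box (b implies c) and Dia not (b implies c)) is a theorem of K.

Yes, valid

Tableau for the negation not (Box not c or not (Box (b implies c) and Dia not (b implies c))):
1. not (Box not c or not (Box (b implies c) and Dia not (b implies c))), u
2. not Box not c, u
3. Box (b implies c) and Dia not (b implies c), u
4. Box (b implies c), u
5. Dia not (b implies c), u
6. c, v
7. b implies c, v
8. not (b implies c), w
9. b, w
10. not c, w
11. b implies c, w
12. c, w
Accessibility: uRv, uRw
Branch closes: c and not c both at w.
All branches of the negation close; one closing branch shown above.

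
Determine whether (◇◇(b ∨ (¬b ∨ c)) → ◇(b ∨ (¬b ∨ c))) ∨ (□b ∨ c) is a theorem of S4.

Tableau for the negation ¬((◇◇(b ∨ (¬b ∨ c)) → ◇(b ∨ (¬b ∨ c))) ∨ (□b ∨ c)):
1. ¬((◇◇(b ∨ (¬b ∨ c)) → ◇(b ∨ (¬b ∨ c))) ∨ (□b ∨ c)), w0
2. ¬(◇◇(b ∨ (¬b ∨ c)) → ◇(b ∨ (¬b ∨ c))), w0
3. ¬(□b ∨ c), w0
4. ◇◇(b ∨ (¬b ∨ c)), w0
5. ¬◇(b ∨ (¬b ∨ c)), w0
6. ¬□b, w0
7. ¬c, w0
8. ¬(b ∨ (¬b ∨ c)), w0
9. ¬b, w0
10. ¬(¬b ∨ c), w0
11. b, w0
Accessibility: w0Rw0
Branch closes: b and ¬b both at w0.
All branches of the negation close; one closing branch shown above.

Valid in S4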